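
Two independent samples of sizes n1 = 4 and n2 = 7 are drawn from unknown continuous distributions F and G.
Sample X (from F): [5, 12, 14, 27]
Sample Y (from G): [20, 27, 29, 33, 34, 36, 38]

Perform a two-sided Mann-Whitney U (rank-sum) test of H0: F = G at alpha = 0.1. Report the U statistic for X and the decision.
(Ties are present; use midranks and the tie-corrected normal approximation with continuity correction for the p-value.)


Step 1: Combine and sort all 11 observations; assign midranks.
sorted (value, group): (5,X), (12,X), (14,X), (20,Y), (27,X), (27,Y), (29,Y), (33,Y), (34,Y), (36,Y), (38,Y)
ranks: 5->1, 12->2, 14->3, 20->4, 27->5.5, 27->5.5, 29->7, 33->8, 34->9, 36->10, 38->11
Step 2: Rank sum for X: R1 = 1 + 2 + 3 + 5.5 = 11.5.
Step 3: U_X = R1 - n1(n1+1)/2 = 11.5 - 4*5/2 = 11.5 - 10 = 1.5.
       U_Y = n1*n2 - U_X = 28 - 1.5 = 26.5.
Step 4: Ties are present, so use the tie-corrected normal approximation (with continuity correction) for the p-value.
Step 5: p-value = 0.023029; compare to alpha = 0.1. reject H0.

U_X = 1.5, p = 0.023029, reject H0 at alpha = 0.1.


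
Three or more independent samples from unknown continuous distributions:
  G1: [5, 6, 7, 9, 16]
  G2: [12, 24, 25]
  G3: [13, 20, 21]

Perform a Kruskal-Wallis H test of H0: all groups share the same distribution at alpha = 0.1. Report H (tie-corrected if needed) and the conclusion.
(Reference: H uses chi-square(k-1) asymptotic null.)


Step 1: Combine all N = 11 observations and assign midranks.
sorted (value, group, rank): (5,G1,1), (6,G1,2), (7,G1,3), (9,G1,4), (12,G2,5), (13,G3,6), (16,G1,7), (20,G3,8), (21,G3,9), (24,G2,10), (25,G2,11)
Step 2: Sum ranks within each group.
R_1 = 17 (n_1 = 5)
R_2 = 26 (n_2 = 3)
R_3 = 23 (n_3 = 3)
Step 3: H = 12/(N(N+1)) * sum(R_i^2/n_i) - 3(N+1)
     = 12/(11*12) * (17^2/5 + 26^2/3 + 23^2/3) - 3*12
     = 0.090909 * 459.467 - 36
     = 5.769697.
Step 4: No ties, so H is used without correction.
Step 5: Under H0, H ~ chi^2(2); p-value = 0.055863.
Step 6: alpha = 0.1. reject H0.

H = 5.7697, df = 2, p = 0.055863, reject H0.


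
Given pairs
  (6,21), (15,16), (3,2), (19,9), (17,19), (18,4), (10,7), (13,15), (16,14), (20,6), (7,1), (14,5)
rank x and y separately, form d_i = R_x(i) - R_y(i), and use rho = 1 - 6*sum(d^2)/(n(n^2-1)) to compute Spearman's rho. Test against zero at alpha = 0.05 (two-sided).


Step 1: Rank x and y separately (midranks; no ties here).
rank(x): 6->2, 15->7, 3->1, 19->11, 17->9, 18->10, 10->4, 13->5, 16->8, 20->12, 7->3, 14->6
rank(y): 21->12, 16->10, 2->2, 9->7, 19->11, 4->3, 7->6, 15->9, 14->8, 6->5, 1->1, 5->4
Step 2: d_i = R_x(i) - R_y(i); compute d_i^2.
  (2-12)^2=100, (7-10)^2=9, (1-2)^2=1, (11-7)^2=16, (9-11)^2=4, (10-3)^2=49, (4-6)^2=4, (5-9)^2=16, (8-8)^2=0, (12-5)^2=49, (3-1)^2=4, (6-4)^2=4
sum(d^2) = 256.
Step 3: rho = 1 - 6*256 / (12*(12^2 - 1)) = 1 - 1536/1716 = 0.104895.
Step 4: Under H0, t = rho * sqrt((n-2)/(1-rho^2)) = 0.3335 ~ t(10).
Step 5: Two-sided p-value from the t-distribution with 10 df = 0.745609.
Step 6: alpha = 0.05. fail to reject H0.

rho = 0.1049, p = 0.745609, fail to reject H0 at alpha = 0.05.


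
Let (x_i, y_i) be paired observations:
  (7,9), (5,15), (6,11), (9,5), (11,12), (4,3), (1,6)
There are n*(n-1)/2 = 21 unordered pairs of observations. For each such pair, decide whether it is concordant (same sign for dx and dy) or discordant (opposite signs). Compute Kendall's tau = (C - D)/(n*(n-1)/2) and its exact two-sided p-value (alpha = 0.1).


Step 1: Enumerate the 21 unordered pairs (i,j) with i<j and classify each by sign(x_j-x_i) * sign(y_j-y_i).
  (1,2):dx=-2,dy=+6->D; (1,3):dx=-1,dy=+2->D; (1,4):dx=+2,dy=-4->D; (1,5):dx=+4,dy=+3->C
  (1,6):dx=-3,dy=-6->C; (1,7):dx=-6,dy=-3->C; (2,3):dx=+1,dy=-4->D; (2,4):dx=+4,dy=-10->D
  (2,5):dx=+6,dy=-3->D; (2,6):dx=-1,dy=-12->C; (2,7):dx=-4,dy=-9->C; (3,4):dx=+3,dy=-6->D
  (3,5):dx=+5,dy=+1->C; (3,6):dx=-2,dy=-8->C; (3,7):dx=-5,dy=-5->C; (4,5):dx=+2,dy=+7->C
  (4,6):dx=-5,dy=-2->C; (4,7):dx=-8,dy=+1->D; (5,6):dx=-7,dy=-9->C; (5,7):dx=-10,dy=-6->C
  (6,7):dx=-3,dy=+3->D
Step 2: C = 12, D = 9, total pairs = 21.
Step 3: tau = (C - D)/(n(n-1)/2) = (12 - 9)/21 = 0.142857.
Step 4: Exact two-sided p-value (enumerate n! = 5040 permutations of y under H0): p = 0.772619.
Step 5: alpha = 0.1. fail to reject H0.

tau_b = 0.1429 (C=12, D=9), p = 0.772619, fail to reject H0.


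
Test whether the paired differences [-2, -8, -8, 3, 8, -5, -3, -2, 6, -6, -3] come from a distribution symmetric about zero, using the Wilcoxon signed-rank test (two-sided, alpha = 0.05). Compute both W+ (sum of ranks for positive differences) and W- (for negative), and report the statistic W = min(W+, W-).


Step 1: Drop any zero differences (none here) and take |d_i|.
|d| = [2, 8, 8, 3, 8, 5, 3, 2, 6, 6, 3]
Step 2: Midrank |d_i| (ties get averaged ranks).
ranks: |2|->1.5, |8|->10, |8|->10, |3|->4, |8|->10, |5|->6, |3|->4, |2|->1.5, |6|->7.5, |6|->7.5, |3|->4
Step 3: Attach original signs; sum ranks with positive sign and with negative sign.
W+ = 4 + 10 + 7.5 = 21.5
W- = 1.5 + 10 + 10 + 6 + 4 + 1.5 + 7.5 + 4 = 44.5
(Check: W+ + W- = 66 should equal n(n+1)/2 = 66.)
Step 4: Test statistic W = min(W+, W-) = 21.5.
Step 5: Ties in |d|, so use the tie-corrected normal approximation.
        E[W] = n(n+1)/4 = 11*12/4 = 33.
        Tie groups: |d|=2 (t=2), |d|=3 (t=3), |d|=6 (t=2), |d|=8 (t=3); sum(t^3 - t) = 60.
        Var[W] = n(n+1)(2n+1)/24 - sum(t^3-t)/48 = 3036/24 - 60/48 = 125.25.
        z = (W - E[W]) / sqrt(Var[W]) = (21.5 - 33) / 11.1915 = -1.0276.
        Two-sided p = 2*Phi(z) = 0.304155.
Step 6: alpha = 0.05. fail to reject H0.

W+ = 21.5, W- = 44.5, W = min = 21.5, p = 0.304155, fail to reject H0.


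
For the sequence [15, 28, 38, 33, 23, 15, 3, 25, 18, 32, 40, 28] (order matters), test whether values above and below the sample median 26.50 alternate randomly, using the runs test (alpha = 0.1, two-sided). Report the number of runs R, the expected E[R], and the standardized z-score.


Step 1: Compute median = 26.50; label A = above, B = below.
Labels in order: BAAABBBBBAAA  (n_A = 6, n_B = 6)
Step 2: Count runs R = 4.
Step 3: Under H0 (random ordering), E[R] = 2*n_A*n_B/(n_A+n_B) + 1 = 2*6*6/12 + 1 = 7.0000.
        Var[R] = 2*n_A*n_B*(2*n_A*n_B - n_A - n_B) / ((n_A+n_B)^2 * (n_A+n_B-1)) = 4320/1584 = 2.7273.
        SD[R] = 1.6514.
Step 4: Continuity-corrected z = (R + 0.5 - E[R]) / SD[R] = (4 + 0.5 - 7.0000) / 1.6514 = -1.5138.
Step 5: Two-sided p-value via normal approximation = 2*(1 - Phi(|z|)) = 0.130070.
Step 6: alpha = 0.1. fail to reject H0.

R = 4, z = -1.5138, p = 0.130070, fail to reject H0.


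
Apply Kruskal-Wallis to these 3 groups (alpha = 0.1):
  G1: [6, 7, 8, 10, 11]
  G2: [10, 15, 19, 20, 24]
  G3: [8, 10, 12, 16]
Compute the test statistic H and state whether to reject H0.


Step 1: Combine all N = 14 observations and assign midranks.
sorted (value, group, rank): (6,G1,1), (7,G1,2), (8,G1,3.5), (8,G3,3.5), (10,G1,6), (10,G2,6), (10,G3,6), (11,G1,8), (12,G3,9), (15,G2,10), (16,G3,11), (19,G2,12), (20,G2,13), (24,G2,14)
Step 2: Sum ranks within each group.
R_1 = 20.5 (n_1 = 5)
R_2 = 55 (n_2 = 5)
R_3 = 29.5 (n_3 = 4)
Step 3: H = 12/(N(N+1)) * sum(R_i^2/n_i) - 3(N+1)
     = 12/(14*15) * (20.5^2/5 + 55^2/5 + 29.5^2/4) - 3*15
     = 0.057143 * 906.612 - 45
     = 6.806429.
Step 4: Ties present; correction factor C = 1 - 30/(14^3 - 14) = 0.989011. Corrected H = 6.806429 / 0.989011 = 6.882056.
Step 5: Under H0, H ~ chi^2(2); p-value = 0.032032.
Step 6: alpha = 0.1. reject H0.

H = 6.8821, df = 2, p = 0.032032, reject H0.


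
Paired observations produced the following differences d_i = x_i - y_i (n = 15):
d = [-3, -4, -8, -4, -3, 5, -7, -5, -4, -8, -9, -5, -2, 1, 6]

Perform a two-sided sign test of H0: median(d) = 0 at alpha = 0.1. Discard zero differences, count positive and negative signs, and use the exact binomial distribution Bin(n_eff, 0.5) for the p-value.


Step 1: Discard zero differences. Original n = 15; n_eff = number of nonzero differences = 15.
Nonzero differences (with sign): -3, -4, -8, -4, -3, +5, -7, -5, -4, -8, -9, -5, -2, +1, +6
Step 2: Count signs: positive = 3, negative = 12.
Step 3: Under H0: P(positive) = 0.5, so the number of positives S ~ Bin(15, 0.5).
Step 4: Two-sided exact p-value = sum of Bin(15,0.5) probabilities at or below the observed probability = 0.035156.
Step 5: alpha = 0.1. reject H0.

n_eff = 15, pos = 3, neg = 12, p = 0.035156, reject H0.


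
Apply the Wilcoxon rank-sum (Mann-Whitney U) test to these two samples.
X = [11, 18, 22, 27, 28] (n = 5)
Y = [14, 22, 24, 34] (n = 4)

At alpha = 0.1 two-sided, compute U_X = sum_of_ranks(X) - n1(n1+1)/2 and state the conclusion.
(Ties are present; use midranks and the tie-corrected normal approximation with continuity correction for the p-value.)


Step 1: Combine and sort all 9 observations; assign midranks.
sorted (value, group): (11,X), (14,Y), (18,X), (22,X), (22,Y), (24,Y), (27,X), (28,X), (34,Y)
ranks: 11->1, 14->2, 18->3, 22->4.5, 22->4.5, 24->6, 27->7, 28->8, 34->9
Step 2: Rank sum for X: R1 = 1 + 3 + 4.5 + 7 + 8 = 23.5.
Step 3: U_X = R1 - n1(n1+1)/2 = 23.5 - 5*6/2 = 23.5 - 15 = 8.5.
       U_Y = n1*n2 - U_X = 20 - 8.5 = 11.5.
Step 4: Ties are present, so use the tie-corrected normal approximation (with continuity correction) for the p-value.
Step 5: p-value = 0.805701; compare to alpha = 0.1. fail to reject H0.

U_X = 8.5, p = 0.805701, fail to reject H0 at alpha = 0.1.


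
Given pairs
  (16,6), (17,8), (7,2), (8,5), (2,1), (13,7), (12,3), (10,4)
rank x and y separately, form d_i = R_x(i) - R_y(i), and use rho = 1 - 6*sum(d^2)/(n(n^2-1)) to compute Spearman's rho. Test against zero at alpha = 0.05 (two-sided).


Step 1: Rank x and y separately (midranks; no ties here).
rank(x): 16->7, 17->8, 7->2, 8->3, 2->1, 13->6, 12->5, 10->4
rank(y): 6->6, 8->8, 2->2, 5->5, 1->1, 7->7, 3->3, 4->4
Step 2: d_i = R_x(i) - R_y(i); compute d_i^2.
  (7-6)^2=1, (8-8)^2=0, (2-2)^2=0, (3-5)^2=4, (1-1)^2=0, (6-7)^2=1, (5-3)^2=4, (4-4)^2=0
sum(d^2) = 10.
Step 3: rho = 1 - 6*10 / (8*(8^2 - 1)) = 1 - 60/504 = 0.880952.
Step 4: Under H0, t = rho * sqrt((n-2)/(1-rho^2)) = 4.5601 ~ t(6).
Step 5: Two-sided p-value from the t-distribution with 6 df = 0.003850.
Step 6: alpha = 0.05. reject H0.

rho = 0.8810, p = 0.003850, reject H0 at alpha = 0.05.


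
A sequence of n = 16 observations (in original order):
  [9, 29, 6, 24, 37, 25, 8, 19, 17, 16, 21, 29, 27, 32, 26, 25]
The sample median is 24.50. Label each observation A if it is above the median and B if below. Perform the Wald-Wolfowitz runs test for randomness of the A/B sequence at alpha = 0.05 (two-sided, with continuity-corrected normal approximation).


Step 1: Compute median = 24.50; label A = above, B = below.
Labels in order: BABBAABBBBBAAAAA  (n_A = 8, n_B = 8)
Step 2: Count runs R = 6.
Step 3: Under H0 (random ordering), E[R] = 2*n_A*n_B/(n_A+n_B) + 1 = 2*8*8/16 + 1 = 9.0000.
        Var[R] = 2*n_A*n_B*(2*n_A*n_B - n_A - n_B) / ((n_A+n_B)^2 * (n_A+n_B-1)) = 14336/3840 = 3.7333.
        SD[R] = 1.9322.
Step 4: Continuity-corrected z = (R + 0.5 - E[R]) / SD[R] = (6 + 0.5 - 9.0000) / 1.9322 = -1.2939.
Step 5: Two-sided p-value via normal approximation = 2*(1 - Phi(|z|)) = 0.195709.
Step 6: alpha = 0.05. fail to reject H0.

R = 6, z = -1.2939, p = 0.195709, fail to reject H0.


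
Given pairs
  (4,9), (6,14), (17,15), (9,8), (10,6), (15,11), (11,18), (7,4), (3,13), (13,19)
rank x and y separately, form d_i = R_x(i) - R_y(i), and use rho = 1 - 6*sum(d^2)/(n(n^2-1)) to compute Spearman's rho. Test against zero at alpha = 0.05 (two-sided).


Step 1: Rank x and y separately (midranks; no ties here).
rank(x): 4->2, 6->3, 17->10, 9->5, 10->6, 15->9, 11->7, 7->4, 3->1, 13->8
rank(y): 9->4, 14->7, 15->8, 8->3, 6->2, 11->5, 18->9, 4->1, 13->6, 19->10
Step 2: d_i = R_x(i) - R_y(i); compute d_i^2.
  (2-4)^2=4, (3-7)^2=16, (10-8)^2=4, (5-3)^2=4, (6-2)^2=16, (9-5)^2=16, (7-9)^2=4, (4-1)^2=9, (1-6)^2=25, (8-10)^2=4
sum(d^2) = 102.
Step 3: rho = 1 - 6*102 / (10*(10^2 - 1)) = 1 - 612/990 = 0.381818.
Step 4: Under H0, t = rho * sqrt((n-2)/(1-rho^2)) = 1.1685 ~ t(8).
Step 5: Two-sided p-value from the t-distribution with 8 df = 0.276255.
Step 6: alpha = 0.05. fail to reject H0.

rho = 0.3818, p = 0.276255, fail to reject H0 at alpha = 0.05.


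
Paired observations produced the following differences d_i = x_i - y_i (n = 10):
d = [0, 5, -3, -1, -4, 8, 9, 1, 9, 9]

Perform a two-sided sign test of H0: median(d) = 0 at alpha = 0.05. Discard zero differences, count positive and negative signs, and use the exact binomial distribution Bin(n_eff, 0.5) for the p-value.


Step 1: Discard zero differences. Original n = 10; n_eff = number of nonzero differences = 9.
Nonzero differences (with sign): +5, -3, -1, -4, +8, +9, +1, +9, +9
Step 2: Count signs: positive = 6, negative = 3.
Step 3: Under H0: P(positive) = 0.5, so the number of positives S ~ Bin(9, 0.5).
Step 4: Two-sided exact p-value = sum of Bin(9,0.5) probabilities at or below the observed probability = 0.507812.
Step 5: alpha = 0.05. fail to reject H0.

n_eff = 9, pos = 6, neg = 3, p = 0.507812, fail to reject H0.


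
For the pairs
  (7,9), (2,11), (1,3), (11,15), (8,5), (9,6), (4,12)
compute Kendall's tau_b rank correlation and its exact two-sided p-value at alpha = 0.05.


Step 1: Enumerate the 21 unordered pairs (i,j) with i<j and classify each by sign(x_j-x_i) * sign(y_j-y_i).
  (1,2):dx=-5,dy=+2->D; (1,3):dx=-6,dy=-6->C; (1,4):dx=+4,dy=+6->C; (1,5):dx=+1,dy=-4->D
  (1,6):dx=+2,dy=-3->D; (1,7):dx=-3,dy=+3->D; (2,3):dx=-1,dy=-8->C; (2,4):dx=+9,dy=+4->C
  (2,5):dx=+6,dy=-6->D; (2,6):dx=+7,dy=-5->D; (2,7):dx=+2,dy=+1->C; (3,4):dx=+10,dy=+12->C
  (3,5):dx=+7,dy=+2->C; (3,6):dx=+8,dy=+3->C; (3,7):dx=+3,dy=+9->C; (4,5):dx=-3,dy=-10->C
  (4,6):dx=-2,dy=-9->C; (4,7):dx=-7,dy=-3->C; (5,6):dx=+1,dy=+1->C; (5,7):dx=-4,dy=+7->D
  (6,7):dx=-5,dy=+6->D
Step 2: C = 13, D = 8, total pairs = 21.
Step 3: tau = (C - D)/(n(n-1)/2) = (13 - 8)/21 = 0.238095.
Step 4: Exact two-sided p-value (enumerate n! = 5040 permutations of y under H0): p = 0.561905.
Step 5: alpha = 0.05. fail to reject H0.

tau_b = 0.2381 (C=13, D=8), p = 0.561905, fail to reject H0.


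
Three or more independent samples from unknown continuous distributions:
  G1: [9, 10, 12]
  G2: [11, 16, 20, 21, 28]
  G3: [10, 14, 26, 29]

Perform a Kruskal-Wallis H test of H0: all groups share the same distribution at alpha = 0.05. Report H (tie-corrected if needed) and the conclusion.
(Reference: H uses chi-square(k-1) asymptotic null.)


Step 1: Combine all N = 12 observations and assign midranks.
sorted (value, group, rank): (9,G1,1), (10,G1,2.5), (10,G3,2.5), (11,G2,4), (12,G1,5), (14,G3,6), (16,G2,7), (20,G2,8), (21,G2,9), (26,G3,10), (28,G2,11), (29,G3,12)
Step 2: Sum ranks within each group.
R_1 = 8.5 (n_1 = 3)
R_2 = 39 (n_2 = 5)
R_3 = 30.5 (n_3 = 4)
Step 3: H = 12/(N(N+1)) * sum(R_i^2/n_i) - 3(N+1)
     = 12/(12*13) * (8.5^2/3 + 39^2/5 + 30.5^2/4) - 3*13
     = 0.076923 * 560.846 - 39
     = 4.141987.
Step 4: Ties present; correction factor C = 1 - 6/(12^3 - 12) = 0.996503. Corrected H = 4.141987 / 0.996503 = 4.156520.
Step 5: Under H0, H ~ chi^2(2); p-value = 0.125148.
Step 6: alpha = 0.05. fail to reject H0.

H = 4.1565, df = 2, p = 0.125148, fail to reject H0.


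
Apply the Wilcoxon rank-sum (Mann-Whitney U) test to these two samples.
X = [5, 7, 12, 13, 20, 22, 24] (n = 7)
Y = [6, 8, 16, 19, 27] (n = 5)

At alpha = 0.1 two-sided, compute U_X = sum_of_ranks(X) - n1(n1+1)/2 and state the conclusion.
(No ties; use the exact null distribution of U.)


Step 1: Combine and sort all 12 observations; assign midranks.
sorted (value, group): (5,X), (6,Y), (7,X), (8,Y), (12,X), (13,X), (16,Y), (19,Y), (20,X), (22,X), (24,X), (27,Y)
ranks: 5->1, 6->2, 7->3, 8->4, 12->5, 13->6, 16->7, 19->8, 20->9, 22->10, 24->11, 27->12
Step 2: Rank sum for X: R1 = 1 + 3 + 5 + 6 + 9 + 10 + 11 = 45.
Step 3: U_X = R1 - n1(n1+1)/2 = 45 - 7*8/2 = 45 - 28 = 17.
       U_Y = n1*n2 - U_X = 35 - 17 = 18.
Step 4: No ties, so the exact null distribution of U (based on enumerating the C(12,7) = 792 equally likely rank assignments) gives the two-sided p-value.
Step 5: p-value = 1.000000; compare to alpha = 0.1. fail to reject H0.

U_X = 17, p = 1.000000, fail to reject H0 at alpha = 0.1.


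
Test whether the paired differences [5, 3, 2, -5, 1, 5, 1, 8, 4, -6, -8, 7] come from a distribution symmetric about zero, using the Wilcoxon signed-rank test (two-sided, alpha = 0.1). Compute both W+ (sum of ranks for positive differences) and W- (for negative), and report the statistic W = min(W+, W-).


Step 1: Drop any zero differences (none here) and take |d_i|.
|d| = [5, 3, 2, 5, 1, 5, 1, 8, 4, 6, 8, 7]
Step 2: Midrank |d_i| (ties get averaged ranks).
ranks: |5|->7, |3|->4, |2|->3, |5|->7, |1|->1.5, |5|->7, |1|->1.5, |8|->11.5, |4|->5, |6|->9, |8|->11.5, |7|->10
Step 3: Attach original signs; sum ranks with positive sign and with negative sign.
W+ = 7 + 4 + 3 + 1.5 + 7 + 1.5 + 11.5 + 5 + 10 = 50.5
W- = 7 + 9 + 11.5 = 27.5
(Check: W+ + W- = 78 should equal n(n+1)/2 = 78.)
Step 4: Test statistic W = min(W+, W-) = 27.5.
Step 5: Ties in |d|, so use the tie-corrected normal approximation.
        E[W] = n(n+1)/4 = 12*13/4 = 39.
        Tie groups: |d|=1 (t=2), |d|=5 (t=3), |d|=8 (t=2); sum(t^3 - t) = 36.
        Var[W] = n(n+1)(2n+1)/24 - sum(t^3-t)/48 = 3900/24 - 36/48 = 161.75.
        z = (W - E[W]) / sqrt(Var[W]) = (27.5 - 39) / 12.7181 = -0.9042.
        Two-sided p = 2*Phi(z) = 0.365877.
Step 6: alpha = 0.1. fail to reject H0.

W+ = 50.5, W- = 27.5, W = min = 27.5, p = 0.365877, fail to reject H0.


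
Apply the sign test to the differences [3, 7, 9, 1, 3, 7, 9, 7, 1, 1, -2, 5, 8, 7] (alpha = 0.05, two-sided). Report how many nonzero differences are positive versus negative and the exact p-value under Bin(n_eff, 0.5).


Step 1: Discard zero differences. Original n = 14; n_eff = number of nonzero differences = 14.
Nonzero differences (with sign): +3, +7, +9, +1, +3, +7, +9, +7, +1, +1, -2, +5, +8, +7
Step 2: Count signs: positive = 13, negative = 1.
Step 3: Under H0: P(positive) = 0.5, so the number of positives S ~ Bin(14, 0.5).
Step 4: Two-sided exact p-value = sum of Bin(14,0.5) probabilities at or below the observed probability = 0.001831.
Step 5: alpha = 0.05. reject H0.

n_eff = 14, pos = 13, neg = 1, p = 0.001831, reject H0.


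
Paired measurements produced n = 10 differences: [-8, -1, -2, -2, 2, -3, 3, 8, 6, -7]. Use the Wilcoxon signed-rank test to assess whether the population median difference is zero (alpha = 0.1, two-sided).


Step 1: Drop any zero differences (none here) and take |d_i|.
|d| = [8, 1, 2, 2, 2, 3, 3, 8, 6, 7]
Step 2: Midrank |d_i| (ties get averaged ranks).
ranks: |8|->9.5, |1|->1, |2|->3, |2|->3, |2|->3, |3|->5.5, |3|->5.5, |8|->9.5, |6|->7, |7|->8
Step 3: Attach original signs; sum ranks with positive sign and with negative sign.
W+ = 3 + 5.5 + 9.5 + 7 = 25
W- = 9.5 + 1 + 3 + 3 + 5.5 + 8 = 30
(Check: W+ + W- = 55 should equal n(n+1)/2 = 55.)
Step 4: Test statistic W = min(W+, W-) = 25.
Step 5: Ties in |d|, so use the tie-corrected normal approximation.
        E[W] = n(n+1)/4 = 10*11/4 = 27.5.
        Tie groups: |d|=2 (t=3), |d|=3 (t=2), |d|=8 (t=2); sum(t^3 - t) = 36.
        Var[W] = n(n+1)(2n+1)/24 - sum(t^3-t)/48 = 2310/24 - 36/48 = 95.5.
        z = (W - E[W]) / sqrt(Var[W]) = (25 - 27.5) / 9.7724 = -0.2558.
        Two-sided p = 2*Phi(z) = 0.798088.
Step 6: alpha = 0.1. fail to reject H0.

W+ = 25, W- = 30, W = min = 25, p = 0.798088, fail to reject H0.


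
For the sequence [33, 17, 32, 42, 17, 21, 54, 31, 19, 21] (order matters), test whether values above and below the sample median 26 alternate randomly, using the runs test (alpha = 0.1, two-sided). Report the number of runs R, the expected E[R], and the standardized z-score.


Step 1: Compute median = 26; label A = above, B = below.
Labels in order: ABAABBAABB  (n_A = 5, n_B = 5)
Step 2: Count runs R = 6.
Step 3: Under H0 (random ordering), E[R] = 2*n_A*n_B/(n_A+n_B) + 1 = 2*5*5/10 + 1 = 6.0000.
        Var[R] = 2*n_A*n_B*(2*n_A*n_B - n_A - n_B) / ((n_A+n_B)^2 * (n_A+n_B-1)) = 2000/900 = 2.2222.
        SD[R] = 1.4907.
Step 4: R = E[R], so z = 0 with no continuity correction.
Step 5: Two-sided p-value via normal approximation = 2*(1 - Phi(|z|)) = 1.000000.
Step 6: alpha = 0.1. fail to reject H0.

R = 6, z = 0.0000, p = 1.000000, fail to reject H0.


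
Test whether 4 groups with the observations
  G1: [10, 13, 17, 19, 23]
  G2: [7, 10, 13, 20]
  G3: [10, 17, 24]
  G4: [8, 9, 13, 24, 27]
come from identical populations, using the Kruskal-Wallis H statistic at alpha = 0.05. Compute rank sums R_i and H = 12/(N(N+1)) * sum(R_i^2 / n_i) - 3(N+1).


Step 1: Combine all N = 17 observations and assign midranks.
sorted (value, group, rank): (7,G2,1), (8,G4,2), (9,G4,3), (10,G1,5), (10,G2,5), (10,G3,5), (13,G1,8), (13,G2,8), (13,G4,8), (17,G1,10.5), (17,G3,10.5), (19,G1,12), (20,G2,13), (23,G1,14), (24,G3,15.5), (24,G4,15.5), (27,G4,17)
Step 2: Sum ranks within each group.
R_1 = 49.5 (n_1 = 5)
R_2 = 27 (n_2 = 4)
R_3 = 31 (n_3 = 3)
R_4 = 45.5 (n_4 = 5)
Step 3: H = 12/(N(N+1)) * sum(R_i^2/n_i) - 3(N+1)
     = 12/(17*18) * (49.5^2/5 + 27^2/4 + 31^2/3 + 45.5^2/5) - 3*18
     = 0.039216 * 1406.68 - 54
     = 1.164052.
Step 4: Ties present; correction factor C = 1 - 60/(17^3 - 17) = 0.987745. Corrected H = 1.164052 / 0.987745 = 1.178495.
Step 5: Under H0, H ~ chi^2(3); p-value = 0.758167.
Step 6: alpha = 0.05. fail to reject H0.

H = 1.1785, df = 3, p = 0.758167, fail to reject H0.


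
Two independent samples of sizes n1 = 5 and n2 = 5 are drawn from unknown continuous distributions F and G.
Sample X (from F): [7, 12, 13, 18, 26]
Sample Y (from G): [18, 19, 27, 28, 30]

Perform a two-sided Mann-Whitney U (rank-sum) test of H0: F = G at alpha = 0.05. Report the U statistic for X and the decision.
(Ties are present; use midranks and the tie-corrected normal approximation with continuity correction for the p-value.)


Step 1: Combine and sort all 10 observations; assign midranks.
sorted (value, group): (7,X), (12,X), (13,X), (18,X), (18,Y), (19,Y), (26,X), (27,Y), (28,Y), (30,Y)
ranks: 7->1, 12->2, 13->3, 18->4.5, 18->4.5, 19->6, 26->7, 27->8, 28->9, 30->10
Step 2: Rank sum for X: R1 = 1 + 2 + 3 + 4.5 + 7 = 17.5.
Step 3: U_X = R1 - n1(n1+1)/2 = 17.5 - 5*6/2 = 17.5 - 15 = 2.5.
       U_Y = n1*n2 - U_X = 25 - 2.5 = 22.5.
Step 4: Ties are present, so use the tie-corrected normal approximation (with continuity correction) for the p-value.
Step 5: p-value = 0.046533; compare to alpha = 0.05. reject H0.

U_X = 2.5, p = 0.046533, reject H0 at alpha = 0.05.


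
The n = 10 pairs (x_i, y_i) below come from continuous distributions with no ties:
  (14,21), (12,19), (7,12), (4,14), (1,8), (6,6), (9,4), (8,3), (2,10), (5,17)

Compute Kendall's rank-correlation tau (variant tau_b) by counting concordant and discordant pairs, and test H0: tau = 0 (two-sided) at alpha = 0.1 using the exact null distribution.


Step 1: Enumerate the 45 unordered pairs (i,j) with i<j and classify each by sign(x_j-x_i) * sign(y_j-y_i).
  (1,2):dx=-2,dy=-2->C; (1,3):dx=-7,dy=-9->C; (1,4):dx=-10,dy=-7->C; (1,5):dx=-13,dy=-13->C
  (1,6):dx=-8,dy=-15->C; (1,7):dx=-5,dy=-17->C; (1,8):dx=-6,dy=-18->C; (1,9):dx=-12,dy=-11->C
  (1,10):dx=-9,dy=-4->C; (2,3):dx=-5,dy=-7->C; (2,4):dx=-8,dy=-5->C; (2,5):dx=-11,dy=-11->C
  (2,6):dx=-6,dy=-13->C; (2,7):dx=-3,dy=-15->C; (2,8):dx=-4,dy=-16->C; (2,9):dx=-10,dy=-9->C
  (2,10):dx=-7,dy=-2->C; (3,4):dx=-3,dy=+2->D; (3,5):dx=-6,dy=-4->C; (3,6):dx=-1,dy=-6->C
  (3,7):dx=+2,dy=-8->D; (3,8):dx=+1,dy=-9->D; (3,9):dx=-5,dy=-2->C; (3,10):dx=-2,dy=+5->D
  (4,5):dx=-3,dy=-6->C; (4,6):dx=+2,dy=-8->D; (4,7):dx=+5,dy=-10->D; (4,8):dx=+4,dy=-11->D
  (4,9):dx=-2,dy=-4->C; (4,10):dx=+1,dy=+3->C; (5,6):dx=+5,dy=-2->D; (5,7):dx=+8,dy=-4->D
  (5,8):dx=+7,dy=-5->D; (5,9):dx=+1,dy=+2->C; (5,10):dx=+4,dy=+9->C; (6,7):dx=+3,dy=-2->D
  (6,8):dx=+2,dy=-3->D; (6,9):dx=-4,dy=+4->D; (6,10):dx=-1,dy=+11->D; (7,8):dx=-1,dy=-1->C
  (7,9):dx=-7,dy=+6->D; (7,10):dx=-4,dy=+13->D; (8,9):dx=-6,dy=+7->D; (8,10):dx=-3,dy=+14->D
  (9,10):dx=+3,dy=+7->C
Step 2: C = 27, D = 18, total pairs = 45.
Step 3: tau = (C - D)/(n(n-1)/2) = (27 - 18)/45 = 0.200000.
Step 4: Exact two-sided p-value (enumerate n! = 3628800 permutations of y under H0): p = 0.484313.
Step 5: alpha = 0.1. fail to reject H0.

tau_b = 0.2000 (C=27, D=18), p = 0.484313, fail to reject H0.


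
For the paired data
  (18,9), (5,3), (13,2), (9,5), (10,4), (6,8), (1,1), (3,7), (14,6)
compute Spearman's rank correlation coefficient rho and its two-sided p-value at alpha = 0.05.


Step 1: Rank x and y separately (midranks; no ties here).
rank(x): 18->9, 5->3, 13->7, 9->5, 10->6, 6->4, 1->1, 3->2, 14->8
rank(y): 9->9, 3->3, 2->2, 5->5, 4->4, 8->8, 1->1, 7->7, 6->6
Step 2: d_i = R_x(i) - R_y(i); compute d_i^2.
  (9-9)^2=0, (3-3)^2=0, (7-2)^2=25, (5-5)^2=0, (6-4)^2=4, (4-8)^2=16, (1-1)^2=0, (2-7)^2=25, (8-6)^2=4
sum(d^2) = 74.
Step 3: rho = 1 - 6*74 / (9*(9^2 - 1)) = 1 - 444/720 = 0.383333.
Step 4: Under H0, t = rho * sqrt((n-2)/(1-rho^2)) = 1.0981 ~ t(7).
Step 5: Two-sided p-value from the t-distribution with 7 df = 0.308495.
Step 6: alpha = 0.05. fail to reject H0.

rho = 0.3833, p = 0.308495, fail to reject H0 at alpha = 0.05.


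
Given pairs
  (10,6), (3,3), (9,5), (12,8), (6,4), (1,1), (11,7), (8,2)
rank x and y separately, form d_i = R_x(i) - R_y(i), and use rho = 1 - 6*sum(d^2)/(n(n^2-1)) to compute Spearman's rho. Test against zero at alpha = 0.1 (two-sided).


Step 1: Rank x and y separately (midranks; no ties here).
rank(x): 10->6, 3->2, 9->5, 12->8, 6->3, 1->1, 11->7, 8->4
rank(y): 6->6, 3->3, 5->5, 8->8, 4->4, 1->1, 7->7, 2->2
Step 2: d_i = R_x(i) - R_y(i); compute d_i^2.
  (6-6)^2=0, (2-3)^2=1, (5-5)^2=0, (8-8)^2=0, (3-4)^2=1, (1-1)^2=0, (7-7)^2=0, (4-2)^2=4
sum(d^2) = 6.
Step 3: rho = 1 - 6*6 / (8*(8^2 - 1)) = 1 - 36/504 = 0.928571.
Step 4: Under H0, t = rho * sqrt((n-2)/(1-rho^2)) = 6.1283 ~ t(6).
Step 5: Two-sided p-value from the t-distribution with 6 df = 0.000863.
Step 6: alpha = 0.1. reject H0.

rho = 0.9286, p = 0.000863, reject H0 at alpha = 0.1.


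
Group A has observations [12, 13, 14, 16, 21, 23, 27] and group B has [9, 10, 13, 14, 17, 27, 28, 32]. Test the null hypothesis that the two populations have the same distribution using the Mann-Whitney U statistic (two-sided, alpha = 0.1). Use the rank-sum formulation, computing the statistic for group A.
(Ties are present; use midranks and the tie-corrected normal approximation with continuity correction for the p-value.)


Step 1: Combine and sort all 15 observations; assign midranks.
sorted (value, group): (9,Y), (10,Y), (12,X), (13,X), (13,Y), (14,X), (14,Y), (16,X), (17,Y), (21,X), (23,X), (27,X), (27,Y), (28,Y), (32,Y)
ranks: 9->1, 10->2, 12->3, 13->4.5, 13->4.5, 14->6.5, 14->6.5, 16->8, 17->9, 21->10, 23->11, 27->12.5, 27->12.5, 28->14, 32->15
Step 2: Rank sum for X: R1 = 3 + 4.5 + 6.5 + 8 + 10 + 11 + 12.5 = 55.5.
Step 3: U_X = R1 - n1(n1+1)/2 = 55.5 - 7*8/2 = 55.5 - 28 = 27.5.
       U_Y = n1*n2 - U_X = 56 - 27.5 = 28.5.
Step 4: Ties are present, so use the tie-corrected normal approximation (with continuity correction) for the p-value.
Step 5: p-value = 1.000000; compare to alpha = 0.1. fail to reject H0.

U_X = 27.5, p = 1.000000, fail to reject H0 at alpha = 0.1.


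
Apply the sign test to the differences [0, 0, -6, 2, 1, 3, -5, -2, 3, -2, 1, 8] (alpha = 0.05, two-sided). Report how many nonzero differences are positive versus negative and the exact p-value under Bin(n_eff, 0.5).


Step 1: Discard zero differences. Original n = 12; n_eff = number of nonzero differences = 10.
Nonzero differences (with sign): -6, +2, +1, +3, -5, -2, +3, -2, +1, +8
Step 2: Count signs: positive = 6, negative = 4.
Step 3: Under H0: P(positive) = 0.5, so the number of positives S ~ Bin(10, 0.5).
Step 4: Two-sided exact p-value = sum of Bin(10,0.5) probabilities at or below the observed probability = 0.753906.
Step 5: alpha = 0.05. fail to reject H0.

n_eff = 10, pos = 6, neg = 4, p = 0.753906, fail to reject H0.


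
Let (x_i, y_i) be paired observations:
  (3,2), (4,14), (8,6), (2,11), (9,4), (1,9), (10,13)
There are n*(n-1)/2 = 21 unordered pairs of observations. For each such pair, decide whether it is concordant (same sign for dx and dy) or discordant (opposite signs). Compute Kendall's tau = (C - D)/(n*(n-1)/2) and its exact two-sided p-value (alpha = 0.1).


Step 1: Enumerate the 21 unordered pairs (i,j) with i<j and classify each by sign(x_j-x_i) * sign(y_j-y_i).
  (1,2):dx=+1,dy=+12->C; (1,3):dx=+5,dy=+4->C; (1,4):dx=-1,dy=+9->D; (1,5):dx=+6,dy=+2->C
  (1,6):dx=-2,dy=+7->D; (1,7):dx=+7,dy=+11->C; (2,3):dx=+4,dy=-8->D; (2,4):dx=-2,dy=-3->C
  (2,5):dx=+5,dy=-10->D; (2,6):dx=-3,dy=-5->C; (2,7):dx=+6,dy=-1->D; (3,4):dx=-6,dy=+5->D
  (3,5):dx=+1,dy=-2->D; (3,6):dx=-7,dy=+3->D; (3,7):dx=+2,dy=+7->C; (4,5):dx=+7,dy=-7->D
  (4,6):dx=-1,dy=-2->C; (4,7):dx=+8,dy=+2->C; (5,6):dx=-8,dy=+5->D; (5,7):dx=+1,dy=+9->C
  (6,7):dx=+9,dy=+4->C
Step 2: C = 11, D = 10, total pairs = 21.
Step 3: tau = (C - D)/(n(n-1)/2) = (11 - 10)/21 = 0.047619.
Step 4: Exact two-sided p-value (enumerate n! = 5040 permutations of y under H0): p = 1.000000.
Step 5: alpha = 0.1. fail to reject H0.

tau_b = 0.0476 (C=11, D=10), p = 1.000000, fail to reject H0.


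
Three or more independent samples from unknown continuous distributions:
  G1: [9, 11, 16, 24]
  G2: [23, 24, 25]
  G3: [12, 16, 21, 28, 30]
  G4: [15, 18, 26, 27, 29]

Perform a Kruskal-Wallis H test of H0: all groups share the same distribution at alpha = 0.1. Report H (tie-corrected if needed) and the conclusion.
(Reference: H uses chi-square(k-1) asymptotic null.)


Step 1: Combine all N = 17 observations and assign midranks.
sorted (value, group, rank): (9,G1,1), (11,G1,2), (12,G3,3), (15,G4,4), (16,G1,5.5), (16,G3,5.5), (18,G4,7), (21,G3,8), (23,G2,9), (24,G1,10.5), (24,G2,10.5), (25,G2,12), (26,G4,13), (27,G4,14), (28,G3,15), (29,G4,16), (30,G3,17)
Step 2: Sum ranks within each group.
R_1 = 19 (n_1 = 4)
R_2 = 31.5 (n_2 = 3)
R_3 = 48.5 (n_3 = 5)
R_4 = 54 (n_4 = 5)
Step 3: H = 12/(N(N+1)) * sum(R_i^2/n_i) - 3(N+1)
     = 12/(17*18) * (19^2/4 + 31.5^2/3 + 48.5^2/5 + 54^2/5) - 3*18
     = 0.039216 * 1474.65 - 54
     = 3.829412.
Step 4: Ties present; correction factor C = 1 - 12/(17^3 - 17) = 0.997549. Corrected H = 3.829412 / 0.997549 = 3.838821.
Step 5: Under H0, H ~ chi^2(3); p-value = 0.279403.
Step 6: alpha = 0.1. fail to reject H0.

H = 3.8388, df = 3, p = 0.279403, fail to reject H0.


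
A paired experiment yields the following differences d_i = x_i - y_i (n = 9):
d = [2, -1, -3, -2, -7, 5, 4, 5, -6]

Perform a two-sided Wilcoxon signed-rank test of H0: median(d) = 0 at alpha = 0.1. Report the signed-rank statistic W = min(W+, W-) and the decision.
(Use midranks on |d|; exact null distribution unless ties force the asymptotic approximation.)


Step 1: Drop any zero differences (none here) and take |d_i|.
|d| = [2, 1, 3, 2, 7, 5, 4, 5, 6]
Step 2: Midrank |d_i| (ties get averaged ranks).
ranks: |2|->2.5, |1|->1, |3|->4, |2|->2.5, |7|->9, |5|->6.5, |4|->5, |5|->6.5, |6|->8
Step 3: Attach original signs; sum ranks with positive sign and with negative sign.
W+ = 2.5 + 6.5 + 5 + 6.5 = 20.5
W- = 1 + 4 + 2.5 + 9 + 8 = 24.5
(Check: W+ + W- = 45 should equal n(n+1)/2 = 45.)
Step 4: Test statistic W = min(W+, W-) = 20.5.
Step 5: Ties in |d|, so use the tie-corrected normal approximation.
        E[W] = n(n+1)/4 = 9*10/4 = 22.5.
        Tie groups: |d|=2 (t=2), |d|=5 (t=2); sum(t^3 - t) = 12.
        Var[W] = n(n+1)(2n+1)/24 - sum(t^3-t)/48 = 1710/24 - 12/48 = 71.
        z = (W - E[W]) / sqrt(Var[W]) = (20.5 - 22.5) / 8.4261 = -0.2374.
        Two-sided p = 2*Phi(z) = 0.812380.
Step 6: alpha = 0.1. fail to reject H0.

W+ = 20.5, W- = 24.5, W = min = 20.5, p = 0.812380, fail to reject H0.


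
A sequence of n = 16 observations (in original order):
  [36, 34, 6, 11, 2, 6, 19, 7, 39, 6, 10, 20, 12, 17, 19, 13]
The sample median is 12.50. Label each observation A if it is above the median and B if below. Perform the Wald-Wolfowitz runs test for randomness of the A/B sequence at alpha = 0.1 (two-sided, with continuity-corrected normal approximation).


Step 1: Compute median = 12.50; label A = above, B = below.
Labels in order: AABBBBABABBABAAA  (n_A = 8, n_B = 8)
Step 2: Count runs R = 9.
Step 3: Under H0 (random ordering), E[R] = 2*n_A*n_B/(n_A+n_B) + 1 = 2*8*8/16 + 1 = 9.0000.
        Var[R] = 2*n_A*n_B*(2*n_A*n_B - n_A - n_B) / ((n_A+n_B)^2 * (n_A+n_B-1)) = 14336/3840 = 3.7333.
        SD[R] = 1.9322.
Step 4: R = E[R], so z = 0 with no continuity correction.
Step 5: Two-sided p-value via normal approximation = 2*(1 - Phi(|z|)) = 1.000000.
Step 6: alpha = 0.1. fail to reject H0.

R = 9, z = 0.0000, p = 1.000000, fail to reject H0.


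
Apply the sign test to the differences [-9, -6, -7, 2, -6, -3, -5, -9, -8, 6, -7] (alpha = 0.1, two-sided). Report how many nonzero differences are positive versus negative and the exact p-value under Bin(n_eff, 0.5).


Step 1: Discard zero differences. Original n = 11; n_eff = number of nonzero differences = 11.
Nonzero differences (with sign): -9, -6, -7, +2, -6, -3, -5, -9, -8, +6, -7
Step 2: Count signs: positive = 2, negative = 9.
Step 3: Under H0: P(positive) = 0.5, so the number of positives S ~ Bin(11, 0.5).
Step 4: Two-sided exact p-value = sum of Bin(11,0.5) probabilities at or below the observed probability = 0.065430.
Step 5: alpha = 0.1. reject H0.

n_eff = 11, pos = 2, neg = 9, p = 0.065430, reject H0.


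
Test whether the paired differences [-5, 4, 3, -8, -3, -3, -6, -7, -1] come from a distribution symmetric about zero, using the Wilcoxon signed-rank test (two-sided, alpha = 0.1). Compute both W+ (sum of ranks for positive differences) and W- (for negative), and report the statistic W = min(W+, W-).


Step 1: Drop any zero differences (none here) and take |d_i|.
|d| = [5, 4, 3, 8, 3, 3, 6, 7, 1]
Step 2: Midrank |d_i| (ties get averaged ranks).
ranks: |5|->6, |4|->5, |3|->3, |8|->9, |3|->3, |3|->3, |6|->7, |7|->8, |1|->1
Step 3: Attach original signs; sum ranks with positive sign and with negative sign.
W+ = 5 + 3 = 8
W- = 6 + 9 + 3 + 3 + 7 + 8 + 1 = 37
(Check: W+ + W- = 45 should equal n(n+1)/2 = 45.)
Step 4: Test statistic W = min(W+, W-) = 8.
Step 5: Ties in |d|, so use the tie-corrected normal approximation.
        E[W] = n(n+1)/4 = 9*10/4 = 22.5.
        Tie groups: |d|=3 (t=3); sum(t^3 - t) = 24.
        Var[W] = n(n+1)(2n+1)/24 - sum(t^3-t)/48 = 1710/24 - 24/48 = 70.75.
        z = (W - E[W]) / sqrt(Var[W]) = (8 - 22.5) / 8.4113 = -1.7239.
        Two-sided p = 2*Phi(z) = 0.084731.
Step 6: alpha = 0.1. reject H0.

W+ = 8, W- = 37, W = min = 8, p = 0.084731, reject H0.


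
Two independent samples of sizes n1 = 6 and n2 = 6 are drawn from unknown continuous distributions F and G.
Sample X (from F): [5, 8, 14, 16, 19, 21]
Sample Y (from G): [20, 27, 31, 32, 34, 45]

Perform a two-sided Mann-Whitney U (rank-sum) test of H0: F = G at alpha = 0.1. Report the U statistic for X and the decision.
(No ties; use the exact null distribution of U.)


Step 1: Combine and sort all 12 observations; assign midranks.
sorted (value, group): (5,X), (8,X), (14,X), (16,X), (19,X), (20,Y), (21,X), (27,Y), (31,Y), (32,Y), (34,Y), (45,Y)
ranks: 5->1, 8->2, 14->3, 16->4, 19->5, 20->6, 21->7, 27->8, 31->9, 32->10, 34->11, 45->12
Step 2: Rank sum for X: R1 = 1 + 2 + 3 + 4 + 5 + 7 = 22.
Step 3: U_X = R1 - n1(n1+1)/2 = 22 - 6*7/2 = 22 - 21 = 1.
       U_Y = n1*n2 - U_X = 36 - 1 = 35.
Step 4: No ties, so the exact null distribution of U (based on enumerating the C(12,6) = 924 equally likely rank assignments) gives the two-sided p-value.
Step 5: p-value = 0.004329; compare to alpha = 0.1. reject H0.

U_X = 1, p = 0.004329, reject H0 at alpha = 0.1.


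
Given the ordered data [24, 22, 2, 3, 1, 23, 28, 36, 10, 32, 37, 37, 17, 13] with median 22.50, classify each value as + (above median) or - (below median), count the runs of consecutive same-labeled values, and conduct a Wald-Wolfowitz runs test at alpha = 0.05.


Step 1: Compute median = 22.50; label A = above, B = below.
Labels in order: ABBBBAAABAAABB  (n_A = 7, n_B = 7)
Step 2: Count runs R = 6.
Step 3: Under H0 (random ordering), E[R] = 2*n_A*n_B/(n_A+n_B) + 1 = 2*7*7/14 + 1 = 8.0000.
        Var[R] = 2*n_A*n_B*(2*n_A*n_B - n_A - n_B) / ((n_A+n_B)^2 * (n_A+n_B-1)) = 8232/2548 = 3.2308.
        SD[R] = 1.7974.
Step 4: Continuity-corrected z = (R + 0.5 - E[R]) / SD[R] = (6 + 0.5 - 8.0000) / 1.7974 = -0.8345.
Step 5: Two-sided p-value via normal approximation = 2*(1 - Phi(|z|)) = 0.403986.
Step 6: alpha = 0.05. fail to reject H0.

R = 6, z = -0.8345, p = 0.403986, fail to reject H0.


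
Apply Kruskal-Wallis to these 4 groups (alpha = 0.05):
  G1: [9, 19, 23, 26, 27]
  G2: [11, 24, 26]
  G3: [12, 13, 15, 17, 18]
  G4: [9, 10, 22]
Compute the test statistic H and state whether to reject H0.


Step 1: Combine all N = 16 observations and assign midranks.
sorted (value, group, rank): (9,G1,1.5), (9,G4,1.5), (10,G4,3), (11,G2,4), (12,G3,5), (13,G3,6), (15,G3,7), (17,G3,8), (18,G3,9), (19,G1,10), (22,G4,11), (23,G1,12), (24,G2,13), (26,G1,14.5), (26,G2,14.5), (27,G1,16)
Step 2: Sum ranks within each group.
R_1 = 54 (n_1 = 5)
R_2 = 31.5 (n_2 = 3)
R_3 = 35 (n_3 = 5)
R_4 = 15.5 (n_4 = 3)
Step 3: H = 12/(N(N+1)) * sum(R_i^2/n_i) - 3(N+1)
     = 12/(16*17) * (54^2/5 + 31.5^2/3 + 35^2/5 + 15.5^2/3) - 3*17
     = 0.044118 * 1239.03 - 51
     = 3.663235.
Step 4: Ties present; correction factor C = 1 - 12/(16^3 - 16) = 0.997059. Corrected H = 3.663235 / 0.997059 = 3.674041.
Step 5: Under H0, H ~ chi^2(3); p-value = 0.298881.
Step 6: alpha = 0.05. fail to reject H0.

H = 3.6740, df = 3, p = 0.298881, fail to reject H0.


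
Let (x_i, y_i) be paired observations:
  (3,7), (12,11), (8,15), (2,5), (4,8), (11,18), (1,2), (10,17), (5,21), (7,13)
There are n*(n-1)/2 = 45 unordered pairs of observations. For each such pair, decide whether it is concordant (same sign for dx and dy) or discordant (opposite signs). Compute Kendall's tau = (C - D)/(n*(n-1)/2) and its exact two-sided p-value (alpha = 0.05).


Step 1: Enumerate the 45 unordered pairs (i,j) with i<j and classify each by sign(x_j-x_i) * sign(y_j-y_i).
  (1,2):dx=+9,dy=+4->C; (1,3):dx=+5,dy=+8->C; (1,4):dx=-1,dy=-2->C; (1,5):dx=+1,dy=+1->C
  (1,6):dx=+8,dy=+11->C; (1,7):dx=-2,dy=-5->C; (1,8):dx=+7,dy=+10->C; (1,9):dx=+2,dy=+14->C
  (1,10):dx=+4,dy=+6->C; (2,3):dx=-4,dy=+4->D; (2,4):dx=-10,dy=-6->C; (2,5):dx=-8,dy=-3->C
  (2,6):dx=-1,dy=+7->D; (2,7):dx=-11,dy=-9->C; (2,8):dx=-2,dy=+6->D; (2,9):dx=-7,dy=+10->D
  (2,10):dx=-5,dy=+2->D; (3,4):dx=-6,dy=-10->C; (3,5):dx=-4,dy=-7->C; (3,6):dx=+3,dy=+3->C
  (3,7):dx=-7,dy=-13->C; (3,8):dx=+2,dy=+2->C; (3,9):dx=-3,dy=+6->D; (3,10):dx=-1,dy=-2->C
  (4,5):dx=+2,dy=+3->C; (4,6):dx=+9,dy=+13->C; (4,7):dx=-1,dy=-3->C; (4,8):dx=+8,dy=+12->C
  (4,9):dx=+3,dy=+16->C; (4,10):dx=+5,dy=+8->C; (5,6):dx=+7,dy=+10->C; (5,7):dx=-3,dy=-6->C
  (5,8):dx=+6,dy=+9->C; (5,9):dx=+1,dy=+13->C; (5,10):dx=+3,dy=+5->C; (6,7):dx=-10,dy=-16->C
  (6,8):dx=-1,dy=-1->C; (6,9):dx=-6,dy=+3->D; (6,10):dx=-4,dy=-5->C; (7,8):dx=+9,dy=+15->C
  (7,9):dx=+4,dy=+19->C; (7,10):dx=+6,dy=+11->C; (8,9):dx=-5,dy=+4->D; (8,10):dx=-3,dy=-4->C
  (9,10):dx=+2,dy=-8->D
Step 2: C = 36, D = 9, total pairs = 45.
Step 3: tau = (C - D)/(n(n-1)/2) = (36 - 9)/45 = 0.600000.
Step 4: Exact two-sided p-value (enumerate n! = 3628800 permutations of y under H0): p = 0.016666.
Step 5: alpha = 0.05. reject H0.

tau_b = 0.6000 (C=36, D=9), p = 0.016666, reject H0.


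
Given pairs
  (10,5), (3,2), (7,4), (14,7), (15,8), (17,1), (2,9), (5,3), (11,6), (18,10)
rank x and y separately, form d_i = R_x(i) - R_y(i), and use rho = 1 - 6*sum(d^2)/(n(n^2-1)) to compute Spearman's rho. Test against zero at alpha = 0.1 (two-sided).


Step 1: Rank x and y separately (midranks; no ties here).
rank(x): 10->5, 3->2, 7->4, 14->7, 15->8, 17->9, 2->1, 5->3, 11->6, 18->10
rank(y): 5->5, 2->2, 4->4, 7->7, 8->8, 1->1, 9->9, 3->3, 6->6, 10->10
Step 2: d_i = R_x(i) - R_y(i); compute d_i^2.
  (5-5)^2=0, (2-2)^2=0, (4-4)^2=0, (7-7)^2=0, (8-8)^2=0, (9-1)^2=64, (1-9)^2=64, (3-3)^2=0, (6-6)^2=0, (10-10)^2=0
sum(d^2) = 128.
Step 3: rho = 1 - 6*128 / (10*(10^2 - 1)) = 1 - 768/990 = 0.224242.
Step 4: Under H0, t = rho * sqrt((n-2)/(1-rho^2)) = 0.6508 ~ t(8).
Step 5: Two-sided p-value from the t-distribution with 8 df = 0.533401.
Step 6: alpha = 0.1. fail to reject H0.

rho = 0.2242, p = 0.533401, fail to reject H0 at alpha = 0.1.
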